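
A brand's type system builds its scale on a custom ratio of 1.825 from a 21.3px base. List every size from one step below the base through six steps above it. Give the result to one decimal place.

Step -1: 21.3 ÷ 1.825 = 11.7
Step 0: 21.3px
Step 1: 21.3 × 1.825 = 38.9
Step 2: 21.3 × 1.825² = 70.9
Step 3: 21.3 × 1.825³ = 129.5
Step 4: 21.3 × 1.825⁴ = 236.3
Step 5: 21.3 × 1.825⁵ = 431.2
Step 6: 21.3 × 1.825⁶ = 787.0

11.7px, 21.3px, 38.9px, 70.9px, 129.5px, 236.3px, 431.2px, 787.0px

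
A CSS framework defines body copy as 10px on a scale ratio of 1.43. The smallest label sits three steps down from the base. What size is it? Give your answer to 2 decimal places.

Every step multiplies by the scale ratio.
10.0 ÷ 1.43³ = 10.0 ÷ 2.92421 ≈ 3.42

3.42px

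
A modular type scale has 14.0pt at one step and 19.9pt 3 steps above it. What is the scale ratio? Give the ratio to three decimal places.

1.124

The ratio satisfies 14.0 × r³ = 19.9, so r = (19.9 / 14.0)^(1/3).
r = 1.4214^(1/3) ≈ 1.1244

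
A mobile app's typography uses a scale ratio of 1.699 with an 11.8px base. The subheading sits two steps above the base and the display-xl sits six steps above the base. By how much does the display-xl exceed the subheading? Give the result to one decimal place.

Step 2: 11.8 × 1.699² = 34.062px
Step 6: 11.8 × 1.699⁶ = 283.820px
Difference: 283.820 − 34.062 = 249.758px

249.8px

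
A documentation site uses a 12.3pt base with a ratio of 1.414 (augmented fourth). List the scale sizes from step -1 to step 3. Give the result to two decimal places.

8.70pt, 12.30pt, 17.39pt, 24.59pt, 34.77pt

Step -1: 12.3 ÷ 1.414 = 8.70
Step 0: 12.3pt
Step 1: 12.3 × 1.414 = 17.39
Step 2: 12.3 × 1.414² = 24.59
Step 3: 12.3 × 1.414³ = 34.77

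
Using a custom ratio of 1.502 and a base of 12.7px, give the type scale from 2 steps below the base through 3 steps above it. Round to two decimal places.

5.63px, 8.46px, 12.70px, 19.08px, 28.65px, 43.03px

Step -2: 12.7 ÷ 1.502² = 5.63
Step -1: 12.7 ÷ 1.502 = 8.46
Step 0: 12.7px
Step 1: 12.7 × 1.502 = 19.08
Step 2: 12.7 × 1.502² = 28.65
Step 3: 12.7 × 1.502³ = 43.03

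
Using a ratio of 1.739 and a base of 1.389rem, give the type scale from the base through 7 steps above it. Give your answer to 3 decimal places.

1.389rem, 2.415rem, 4.201rem, 7.305rem, 12.703rem, 22.090rem, 38.415rem, 66.804rem

Step 0: 1.389rem
Step 1: 1.389 × 1.739 = 2.415
Step 2: 1.389 × 1.739² = 4.201
Step 3: 1.389 × 1.739³ = 7.305
Step 4: 1.389 × 1.739⁴ = 12.703
Step 5: 1.389 × 1.739⁵ = 22.090
Step 6: 1.389 × 1.739⁶ = 38.415
Step 7: 1.389 × 1.739⁷ = 66.804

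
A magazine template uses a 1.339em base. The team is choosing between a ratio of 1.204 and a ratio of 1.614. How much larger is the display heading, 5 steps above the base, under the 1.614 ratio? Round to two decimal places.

At 1.204: 1.339 × 1.204⁵ = 3.3878em
At 1.614: 1.339 × 1.614⁵ = 14.6655em
Difference: 14.6655 − 3.3878 = 11.2777em

11.28em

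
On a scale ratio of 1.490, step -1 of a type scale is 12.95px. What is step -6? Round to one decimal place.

Moving from step -1 to step -6 is 5 steps down, so divide by r⁵.
12.95 ÷ 1.490⁵ = 12.95 ÷ 7.34398 ≈ 1.763

1.8px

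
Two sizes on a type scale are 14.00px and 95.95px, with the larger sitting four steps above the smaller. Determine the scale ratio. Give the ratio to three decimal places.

1.618

The ratio satisfies 14.00 × r⁴ = 95.95, so r = (95.95 / 14.00)^(1/4).
r = 6.8536^(1/4) ≈ 1.6180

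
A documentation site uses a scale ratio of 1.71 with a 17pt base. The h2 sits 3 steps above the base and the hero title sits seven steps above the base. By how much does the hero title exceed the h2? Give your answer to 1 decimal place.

Step 3: 17.0 × 1.71³ = 85.004pt
Step 7: 17.0 × 1.71⁷ = 726.811pt
Difference: 726.811 − 85.004 = 641.807pt

641.8pt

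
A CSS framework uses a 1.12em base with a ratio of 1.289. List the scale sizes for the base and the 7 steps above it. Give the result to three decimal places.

Step 0: 1.12em
Step 1: 1.12 × 1.289 = 1.444
Step 2: 1.12 × 1.289² = 1.861
Step 3: 1.12 × 1.289³ = 2.399
Step 4: 1.12 × 1.289⁴ = 3.092
Step 5: 1.12 × 1.289⁵ = 3.985
Step 6: 1.12 × 1.289⁶ = 5.137
Step 7: 1.12 × 1.289⁷ = 6.622

1.120em, 1.444em, 1.861em, 2.399em, 3.092em, 3.985em, 5.137em, 6.622em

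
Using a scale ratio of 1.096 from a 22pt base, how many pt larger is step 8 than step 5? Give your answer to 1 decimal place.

11.0pt

Step 5: 22.0 × 1.096⁵ = 34.792pt
Step 8: 22.0 × 1.096⁸ = 45.804pt
Difference: 45.804 − 34.792 = 11.012pt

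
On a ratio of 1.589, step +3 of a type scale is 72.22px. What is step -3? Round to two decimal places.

72.22 ÷ 1.589⁶ = 72.22 ÷ 16.09694 ≈ 4.487

4.49px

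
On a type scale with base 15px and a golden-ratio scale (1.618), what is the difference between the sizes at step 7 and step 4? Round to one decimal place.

Step 4: 15.0 × 1.618⁴ = 102.803px
Step 7: 15.0 × 1.618⁷ = 435.453px
Difference: 435.453 − 102.803 = 332.650px

332.6px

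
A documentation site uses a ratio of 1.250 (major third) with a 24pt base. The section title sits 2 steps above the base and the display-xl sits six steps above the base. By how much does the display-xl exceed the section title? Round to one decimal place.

Step 2: 24.0 × 1.250² = 37.500pt
Step 6: 24.0 × 1.250⁶ = 91.553pt
Difference: 91.553 − 37.500 = 54.053pt

54.1pt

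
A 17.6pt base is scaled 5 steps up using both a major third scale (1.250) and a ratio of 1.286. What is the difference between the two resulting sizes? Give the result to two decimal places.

Major third: 17.6 × 1.250⁵ = 53.7109pt
At 1.286: 17.6 × 1.286⁵ = 61.9038pt
Difference: 61.9038 − 53.7109 = 8.1929pt

8.19pt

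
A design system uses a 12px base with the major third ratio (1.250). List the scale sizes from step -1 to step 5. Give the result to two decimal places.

Step -1: 12.0 ÷ 1.250 = 9.60
Step 0: 12px
Step 1: 12.0 × 1.250 = 15.00
Step 2: 12.0 × 1.250² = 18.75
Step 3: 12.0 × 1.250³ = 23.44
Step 4: 12.0 × 1.250⁴ = 29.30
Step 5: 12.0 × 1.250⁵ = 36.62

9.60px, 12.00px, 15.00px, 18.75px, 23.44px, 29.30px, 36.62px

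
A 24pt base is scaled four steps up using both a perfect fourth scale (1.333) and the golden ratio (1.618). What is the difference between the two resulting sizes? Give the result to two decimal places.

Perfect fourth: 24.0 × 1.333⁴ = 75.7760pt
Golden ratio: 24.0 × 1.618⁴ = 164.4846pt
Difference: 164.4846 − 75.7760 = 88.7086pt

88.71pt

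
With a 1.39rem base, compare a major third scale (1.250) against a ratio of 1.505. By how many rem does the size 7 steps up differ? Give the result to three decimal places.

Major third: 1.39 × 1.250⁷ = 6.62804rem
At 1.505: 1.39 × 1.505⁷ = 24.30918rem
Difference: 24.30918 − 6.62804 = 17.68114rem

17.681rem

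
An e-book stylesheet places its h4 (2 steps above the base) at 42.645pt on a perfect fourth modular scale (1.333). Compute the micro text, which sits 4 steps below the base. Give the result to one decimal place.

7.6pt

The gap is -4 − (2) = -6 steps, so the factor is 1.333^-6.
42.645 ÷ 1.333⁶ = 42.645 ÷ 5.61023 ≈ 7.601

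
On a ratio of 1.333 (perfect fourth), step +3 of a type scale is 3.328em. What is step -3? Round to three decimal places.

0.593em

3.328 ÷ 1.333⁶ = 3.328 ÷ 5.61023 ≈ 0.593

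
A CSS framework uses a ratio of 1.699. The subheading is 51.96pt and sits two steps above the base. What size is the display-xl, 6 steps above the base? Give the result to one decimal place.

The gap is 6 − (2) = 4 steps, so the factor is 1.699^4.
51.96 × 1.699⁴ = 51.96 × 8.33247 ≈ 432.955

433.0pt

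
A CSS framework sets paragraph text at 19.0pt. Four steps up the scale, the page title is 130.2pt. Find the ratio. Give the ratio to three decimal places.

The ratio satisfies 19.0 × r⁴ = 130.2, so r = (130.2 / 19.0)^(1/4).
r = 6.8526^(1/4) ≈ 1.6179

1.618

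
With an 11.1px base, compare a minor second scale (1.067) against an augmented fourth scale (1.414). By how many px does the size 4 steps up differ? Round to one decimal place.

30.0px

Minor second: 11.1 × 1.067⁴ = 14.387px
Augmented fourth: 11.1 × 1.414⁴ = 44.373px
Difference: 44.373 − 14.387 = 29.986px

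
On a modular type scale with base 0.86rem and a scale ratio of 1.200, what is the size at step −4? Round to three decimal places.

Each step on a modular scale multiplies by the ratio, so the size n steps from the base is base × ratioⁿ.
0.86 ÷ 1.200⁴ = 0.86 ÷ 2.07360 ≈ 0.415

0.415rem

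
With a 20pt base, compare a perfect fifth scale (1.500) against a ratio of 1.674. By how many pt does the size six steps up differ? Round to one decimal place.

212.3pt

Perfect fifth: 20.0 × 1.500⁶ = 227.812pt
At 1.674: 20.0 × 1.674⁶ = 440.112pt
Difference: 440.112 − 227.812 = 212.300pt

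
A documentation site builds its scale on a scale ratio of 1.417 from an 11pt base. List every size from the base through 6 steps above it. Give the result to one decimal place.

Step 0: 11pt
Step 1: 11.0 × 1.417 = 15.6
Step 2: 11.0 × 1.417² = 22.1
Step 3: 11.0 × 1.417³ = 31.3
Step 4: 11.0 × 1.417⁴ = 44.3
Step 5: 11.0 × 1.417⁵ = 62.8
Step 6: 11.0 × 1.417⁶ = 89.0

11.0pt, 15.6pt, 22.1pt, 31.3pt, 44.3pt, 62.8pt, 89.0pt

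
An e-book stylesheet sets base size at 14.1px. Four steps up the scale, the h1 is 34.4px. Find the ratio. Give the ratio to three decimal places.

1.250

r⁴ = 34.4 / 14.1, so r = (34.4/14.1)^(1/4).
r = 2.4397^(1/4) ≈ 1.2498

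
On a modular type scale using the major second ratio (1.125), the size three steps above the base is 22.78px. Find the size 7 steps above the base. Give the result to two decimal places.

Moving from step +3 to step +7 is 4 steps up, so multiply by r⁴.
22.78 × 1.125⁴ = 22.78 × 1.60181 ≈ 36.489

36.49px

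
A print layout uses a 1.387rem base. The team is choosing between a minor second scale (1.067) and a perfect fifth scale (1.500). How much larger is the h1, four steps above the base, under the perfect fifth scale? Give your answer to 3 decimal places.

5.224rem

Minor second: 1.387 × 1.067⁴ = 1.79777rem
Perfect fifth: 1.387 × 1.500⁴ = 7.02169rem
Difference: 7.02169 − 1.79777 = 5.22392rem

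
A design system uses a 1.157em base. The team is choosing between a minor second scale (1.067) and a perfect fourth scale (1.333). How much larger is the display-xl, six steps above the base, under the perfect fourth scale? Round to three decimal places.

4.784em

Minor second: 1.157 × 1.067⁶ = 1.70734em
Perfect fourth: 1.157 × 1.333⁶ = 6.49104em
Difference: 6.49104 − 1.70734 = 4.78370em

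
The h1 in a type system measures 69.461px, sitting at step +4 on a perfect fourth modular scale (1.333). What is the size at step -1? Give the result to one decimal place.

16.5px

69.461 ÷ 1.333⁵ = 69.461 ÷ 4.20873 ≈ 16.504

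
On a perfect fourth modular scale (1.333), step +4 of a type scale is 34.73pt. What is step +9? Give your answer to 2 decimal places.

Moving from step +4 to step +9 is 5 steps up, so multiply by r⁵.
34.73 × 1.333⁵ = 34.73 × 4.20873 ≈ 146.169

146.17pt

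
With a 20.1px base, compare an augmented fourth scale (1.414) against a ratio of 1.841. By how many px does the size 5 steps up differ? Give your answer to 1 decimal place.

311.5px

Augmented fourth: 20.1 × 1.414⁵ = 113.617px
At 1.841: 20.1 × 1.841⁵ = 425.074px
Difference: 425.074 − 113.617 = 311.457px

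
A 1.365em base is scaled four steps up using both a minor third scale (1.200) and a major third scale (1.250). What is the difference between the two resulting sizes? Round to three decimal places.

Minor third: 1.365 × 1.200⁴ = 2.83046em
Major third: 1.365 × 1.250⁴ = 3.33252em
Difference: 3.33252 − 2.83046 = 0.50206em

0.502em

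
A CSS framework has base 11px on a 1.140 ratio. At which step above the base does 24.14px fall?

1.140ⁿ = 24.14 / 11 = 2.1945
n = ln(2.1945) / ln(1.140) = 0.7860 / 0.1310 ≈ 6.00

6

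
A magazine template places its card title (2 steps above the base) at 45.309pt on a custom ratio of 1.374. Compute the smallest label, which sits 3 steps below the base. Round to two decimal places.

The gap is -3 − (2) = -5 steps, so the factor is 1.374^-5.
45.309 ÷ 1.374⁵ = 45.309 ÷ 4.89704 ≈ 9.252

9.25pt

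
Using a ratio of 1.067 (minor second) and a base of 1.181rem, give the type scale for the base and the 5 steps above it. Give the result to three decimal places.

1.181rem, 1.260rem, 1.345rem, 1.435rem, 1.531rem, 1.633rem

Step 0: 1.181rem
Step 1: 1.181 × 1.067 = 1.260
Step 2: 1.181 × 1.067² = 1.345
Step 3: 1.181 × 1.067³ = 1.435
Step 4: 1.181 × 1.067⁴ = 1.531
Step 5: 1.181 × 1.067⁵ = 1.633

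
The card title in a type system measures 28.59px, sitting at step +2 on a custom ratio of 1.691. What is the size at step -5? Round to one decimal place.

0.7px

28.59 ÷ 1.691⁷ = 28.59 ÷ 39.53714 ≈ 0.723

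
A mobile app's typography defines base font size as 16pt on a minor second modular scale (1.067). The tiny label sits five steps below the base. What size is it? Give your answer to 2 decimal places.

11.57pt

16.0 ÷ 1.067⁵ = 16.0 ÷ 1.38300 ≈ 11.57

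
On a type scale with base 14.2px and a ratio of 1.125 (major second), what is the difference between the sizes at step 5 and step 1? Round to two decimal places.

9.61px

Step 1: 14.2 × 1.125 = 15.9750px
Step 5: 14.2 × 1.125⁵ = 25.5889px
Difference: 25.5889 − 15.9750 = 9.6139px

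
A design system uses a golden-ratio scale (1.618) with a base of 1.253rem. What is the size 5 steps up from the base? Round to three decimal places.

1.253 × 1.618⁵ = 1.253 × 11.08901 ≈ 13.895

13.895rem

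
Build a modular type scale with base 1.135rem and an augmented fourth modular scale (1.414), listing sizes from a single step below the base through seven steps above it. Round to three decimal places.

Step -1: 1.135 ÷ 1.414 = 0.803
Step 0: 1.135rem
Step 1: 1.135 × 1.414 = 1.605
Step 2: 1.135 × 1.414² = 2.269
Step 3: 1.135 × 1.414³ = 3.209
Step 4: 1.135 × 1.414⁴ = 4.537
Step 5: 1.135 × 1.414⁵ = 6.416
Step 6: 1.135 × 1.414⁶ = 9.072
Step 7: 1.135 × 1.414⁷ = 12.827

0.803rem, 1.135rem, 1.605rem, 2.269rem, 3.209rem, 4.537rem, 6.416rem, 9.072rem, 12.827rem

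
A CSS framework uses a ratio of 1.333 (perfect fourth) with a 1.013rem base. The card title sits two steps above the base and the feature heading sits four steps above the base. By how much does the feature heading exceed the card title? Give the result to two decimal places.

1.40rem

Step 2: 1.013 × 1.333² = 1.8000rem
Step 4: 1.013 × 1.333⁴ = 3.1984rem
Difference: 3.1984 − 1.8000 = 1.3984rem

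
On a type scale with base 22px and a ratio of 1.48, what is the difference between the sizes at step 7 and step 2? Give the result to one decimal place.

294.0px

Step 2: 22.0 × 1.48² = 48.189px
Step 7: 22.0 × 1.48⁷ = 342.180px
Difference: 342.180 − 48.189 = 293.991px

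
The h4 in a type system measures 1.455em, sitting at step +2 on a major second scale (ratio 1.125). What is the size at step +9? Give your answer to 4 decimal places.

3.3184em

The gap is 9 − (2) = 7 steps, so the factor is 1.125^7.
1.455 × 1.125⁷ = 1.455 × 2.28070 ≈ 3.3184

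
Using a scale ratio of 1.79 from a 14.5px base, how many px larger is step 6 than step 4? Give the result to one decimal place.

328.1px

Step 4: 14.5 × 1.79⁴ = 148.861px
Step 6: 14.5 × 1.79⁶ = 476.965px
Difference: 476.965 − 148.861 = 328.104px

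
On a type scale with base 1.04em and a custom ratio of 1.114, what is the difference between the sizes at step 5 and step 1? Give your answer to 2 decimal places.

0.63em

Step 1: 1.04 × 1.114 = 1.1586em
Step 5: 1.04 × 1.114⁵ = 1.7843em
Difference: 1.7843 − 1.1586 = 0.6257em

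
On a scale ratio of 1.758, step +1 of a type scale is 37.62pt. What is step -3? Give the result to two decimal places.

3.94pt

37.62 ÷ 1.758⁴ = 37.62 ÷ 9.55159 ≈ 3.939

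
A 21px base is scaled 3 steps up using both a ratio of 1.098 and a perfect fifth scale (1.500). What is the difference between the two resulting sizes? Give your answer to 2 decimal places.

43.08px

At 1.098: 21.0 × 1.098³ = 27.7988px
Perfect fifth: 21.0 × 1.500³ = 70.8750px
Difference: 70.8750 − 27.7988 = 43.0762px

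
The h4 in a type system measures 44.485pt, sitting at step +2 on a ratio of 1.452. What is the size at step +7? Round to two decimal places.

Moving from step +2 to step +7 is 5 steps up, so multiply by r⁵.
44.485 × 1.452⁵ = 44.485 × 6.45406 ≈ 287.109

287.11pt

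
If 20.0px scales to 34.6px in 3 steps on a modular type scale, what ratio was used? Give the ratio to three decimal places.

1.200

The ratio satisfies 20.0 × r³ = 34.6, so r = (34.6 / 20.0)^(1/3).
r = 1.7300^(1/3) ≈ 1.2005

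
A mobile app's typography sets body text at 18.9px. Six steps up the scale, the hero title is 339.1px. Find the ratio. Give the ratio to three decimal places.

The ratio satisfies 18.9 × r⁶ = 339.1, so r = (339.1 / 18.9)^(1/6).
r = 17.9418^(1/6) ≈ 1.6180

1.618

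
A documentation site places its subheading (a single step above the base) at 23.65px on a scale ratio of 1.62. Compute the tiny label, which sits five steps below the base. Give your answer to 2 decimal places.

23.65 ÷ 1.62⁶ = 23.65 ÷ 18.07549 ≈ 1.308

1.31px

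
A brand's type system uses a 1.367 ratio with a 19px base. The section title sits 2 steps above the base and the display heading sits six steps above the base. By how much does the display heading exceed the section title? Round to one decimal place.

Step 2: 19.0 × 1.367² = 35.505px
Step 6: 19.0 × 1.367⁶ = 123.984px
Difference: 123.984 − 35.505 = 88.479px

88.5px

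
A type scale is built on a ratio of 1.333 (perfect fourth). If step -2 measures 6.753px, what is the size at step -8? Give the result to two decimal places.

The gap is -8 − (-2) = -6 steps, so the factor is 1.333^-6.
6.753 ÷ 1.333⁶ = 6.753 ÷ 5.61023 ≈ 1.204

1.20px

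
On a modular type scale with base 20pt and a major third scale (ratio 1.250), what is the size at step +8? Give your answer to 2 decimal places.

20.0 × 1.250⁸ = 20.0 × 5.96046 ≈ 119.21

119.21pt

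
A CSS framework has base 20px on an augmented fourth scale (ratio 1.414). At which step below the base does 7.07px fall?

3

1.414ⁿ = 20 / 7.07 = 2.8289
n = ln(2.8289) / ln(1.414) = 1.0399 / 0.3464 ≈ 3.00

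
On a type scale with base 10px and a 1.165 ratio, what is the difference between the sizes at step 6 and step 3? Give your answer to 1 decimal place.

9.2px

Step 3: 10.0 × 1.165³ = 15.812px
Step 6: 10.0 × 1.165⁶ = 25.001px
Difference: 25.001 − 15.812 = 9.189px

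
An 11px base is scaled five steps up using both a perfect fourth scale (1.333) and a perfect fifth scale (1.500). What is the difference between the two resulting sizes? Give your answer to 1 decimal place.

37.2px

Perfect fourth: 11.0 × 1.333⁵ = 46.296px
Perfect fifth: 11.0 × 1.500⁵ = 83.531px
Difference: 83.531 − 46.296 = 37.235px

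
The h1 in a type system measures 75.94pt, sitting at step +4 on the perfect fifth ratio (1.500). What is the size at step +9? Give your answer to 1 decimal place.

576.7pt

The gap is 9 − (4) = 5 steps, so the factor is 1.500^5.
75.94 × 1.500⁵ = 75.94 × 7.59375 ≈ 576.669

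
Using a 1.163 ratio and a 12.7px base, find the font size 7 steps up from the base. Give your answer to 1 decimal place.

36.5px

Every step multiplies by the scale ratio.
12.7 × 1.163⁷ = 12.7 × 2.87778 ≈ 36.55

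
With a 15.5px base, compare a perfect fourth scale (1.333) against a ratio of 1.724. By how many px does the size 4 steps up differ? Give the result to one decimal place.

88.0px

Perfect fourth: 15.5 × 1.333⁴ = 48.939px
At 1.724: 15.5 × 1.724⁴ = 136.924px
Difference: 136.924 − 48.939 = 87.985px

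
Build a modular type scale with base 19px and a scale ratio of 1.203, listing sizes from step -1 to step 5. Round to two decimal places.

15.79px, 19.00px, 22.86px, 27.50px, 33.08px, 39.79px, 47.87px

Step -1: 19.0 ÷ 1.203 = 15.79
Step 0: 19px
Step 1: 19.0 × 1.203 = 22.86
Step 2: 19.0 × 1.203² = 27.50
Step 3: 19.0 × 1.203³ = 33.08
Step 4: 19.0 × 1.203⁴ = 39.79
Step 5: 19.0 × 1.203⁵ = 47.87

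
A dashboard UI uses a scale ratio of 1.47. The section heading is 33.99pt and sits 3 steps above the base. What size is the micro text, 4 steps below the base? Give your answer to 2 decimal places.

2.29pt

Moving from step +3 to step -4 is 7 steps down, so divide by r⁷.
33.99 ÷ 1.47⁷ = 33.99 ÷ 14.83274 ≈ 2.292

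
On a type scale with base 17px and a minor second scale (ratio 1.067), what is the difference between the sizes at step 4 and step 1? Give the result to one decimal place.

Step 1: 17.0 × 1.067 = 18.139px
Step 4: 17.0 × 1.067⁴ = 22.035px
Difference: 22.035 − 18.139 = 3.896px

3.9px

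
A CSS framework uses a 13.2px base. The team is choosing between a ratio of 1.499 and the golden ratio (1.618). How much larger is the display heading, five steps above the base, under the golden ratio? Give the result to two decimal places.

At 1.499: 13.2 × 1.499⁵ = 99.9038px
Golden ratio: 13.2 × 1.618⁵ = 146.3749px
Difference: 146.3749 − 99.9038 = 46.4711px

46.47px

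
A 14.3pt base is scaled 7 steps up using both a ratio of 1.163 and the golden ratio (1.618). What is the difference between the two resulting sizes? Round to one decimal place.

At 1.163: 14.3 × 1.163⁷ = 41.152pt
Golden ratio: 14.3 × 1.618⁷ = 415.131pt
Difference: 415.131 − 41.152 = 373.979pt

374.0pt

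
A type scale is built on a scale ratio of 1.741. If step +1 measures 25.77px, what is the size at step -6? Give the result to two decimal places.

25.77 ÷ 1.741⁷ = 25.77 ÷ 48.48321 ≈ 0.532

0.53px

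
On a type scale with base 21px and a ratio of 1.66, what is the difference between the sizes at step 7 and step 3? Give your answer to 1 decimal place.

Step 3: 21.0 × 1.66³ = 96.060px
Step 7: 21.0 × 1.66⁷ = 729.417px
Difference: 729.417 − 96.060 = 633.357px

633.4px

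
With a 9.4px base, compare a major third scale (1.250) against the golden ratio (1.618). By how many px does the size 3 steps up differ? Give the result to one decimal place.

Major third: 9.4 × 1.250³ = 18.359px
Golden ratio: 9.4 × 1.618³ = 39.817px
Difference: 39.817 − 18.359 = 21.458px

21.5px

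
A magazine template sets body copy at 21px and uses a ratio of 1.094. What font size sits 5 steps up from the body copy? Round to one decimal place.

32.9px

A modular type scale is a geometric sequence: sizeₙ = base × rⁿ.
21.0 × 1.094⁵ = 21.0 × 1.56706 ≈ 32.91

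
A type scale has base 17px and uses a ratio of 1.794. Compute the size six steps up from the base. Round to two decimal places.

566.74px

17.0 × 1.794⁶ = 17.0 × 33.33762 ≈ 566.74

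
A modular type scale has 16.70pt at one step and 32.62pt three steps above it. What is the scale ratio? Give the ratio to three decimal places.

1.250

The ratio satisfies 16.70 × r³ = 32.62, so r = (32.62 / 16.70)^(1/3).
r = 1.9533^(1/3) ≈ 1.2500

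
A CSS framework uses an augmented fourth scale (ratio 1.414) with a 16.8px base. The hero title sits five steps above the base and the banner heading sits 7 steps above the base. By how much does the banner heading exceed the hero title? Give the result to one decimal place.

94.9px

Step 5: 16.8 × 1.414⁵ = 94.963px
Step 7: 16.8 × 1.414⁷ = 189.869px
Difference: 189.869 − 94.963 = 94.906px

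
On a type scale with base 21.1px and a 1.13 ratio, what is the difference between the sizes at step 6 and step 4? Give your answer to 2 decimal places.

Step 4: 21.1 × 1.13⁴ = 34.4030px
Step 6: 21.1 × 1.13⁶ = 43.9292px
Difference: 43.9292 − 34.4030 = 9.5262px

9.53px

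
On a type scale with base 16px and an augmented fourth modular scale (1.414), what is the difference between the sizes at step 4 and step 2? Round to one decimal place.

32.0px

Step 2: 16.0 × 1.414² = 31.990px
Step 4: 16.0 × 1.414⁴ = 63.961px
Difference: 63.961 − 31.990 = 31.971px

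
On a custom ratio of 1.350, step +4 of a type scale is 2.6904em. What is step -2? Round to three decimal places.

The gap is -2 − (4) = -6 steps, so the factor is 1.350^-6.
2.6904 ÷ 1.350⁶ = 2.6904 ÷ 6.05345 ≈ 0.444

0.444em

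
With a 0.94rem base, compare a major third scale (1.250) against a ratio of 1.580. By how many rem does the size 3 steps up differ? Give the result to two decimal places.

Major third: 0.94 × 1.250³ = 1.8359rem
At 1.580: 0.94 × 1.580³ = 3.7077rem
Difference: 3.7077 − 1.8359 = 1.8718rem

1.87rem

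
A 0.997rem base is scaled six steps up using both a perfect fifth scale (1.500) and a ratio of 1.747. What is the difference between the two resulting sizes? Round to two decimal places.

Perfect fifth: 0.997 × 1.500⁶ = 11.3565rem
At 1.747: 0.997 × 1.747⁶ = 28.3434rem
Difference: 28.3434 − 11.3565 = 16.9869rem

16.99rem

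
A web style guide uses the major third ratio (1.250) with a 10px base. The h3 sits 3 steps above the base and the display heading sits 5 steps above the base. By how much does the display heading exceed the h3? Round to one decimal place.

Step 3: 10.0 × 1.250³ = 19.531px
Step 5: 10.0 × 1.250⁵ = 30.518px
Difference: 30.518 − 19.531 = 10.987px

11.0px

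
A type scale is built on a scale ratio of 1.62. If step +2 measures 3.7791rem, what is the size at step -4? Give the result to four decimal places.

0.2091rem

Moving from step +2 to step -4 is 6 steps down, so divide by r⁶.
3.7791 ÷ 1.62⁶ = 3.7791 ÷ 18.07549 ≈ 0.2091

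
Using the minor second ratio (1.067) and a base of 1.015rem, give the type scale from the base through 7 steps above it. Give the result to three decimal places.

Step 0: 1.015rem
Step 1: 1.015 × 1.067 = 1.083
Step 2: 1.015 × 1.067² = 1.156
Step 3: 1.015 × 1.067³ = 1.233
Step 4: 1.015 × 1.067⁴ = 1.316
Step 5: 1.015 × 1.067⁵ = 1.404
Step 6: 1.015 × 1.067⁶ = 1.498
Step 7: 1.015 × 1.067⁷ = 1.598

1.015rem, 1.083rem, 1.156rem, 1.233rem, 1.316rem, 1.404rem, 1.498rem, 1.598rem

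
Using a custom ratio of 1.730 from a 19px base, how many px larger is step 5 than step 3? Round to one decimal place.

Step 3: 19.0 × 1.730³ = 98.377px
Step 5: 19.0 × 1.730⁵ = 294.431px
Difference: 294.431 − 98.377 = 196.054px

196.1px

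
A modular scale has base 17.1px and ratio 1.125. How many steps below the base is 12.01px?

3

1.125ⁿ = 17.1 / 12.01 = 1.4238
n = ln(1.4238) / ln(1.125) = 0.3533 / 0.1178 ≈ 3.00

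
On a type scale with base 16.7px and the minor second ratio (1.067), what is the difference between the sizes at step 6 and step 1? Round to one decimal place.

Step 1: 16.7 × 1.067 = 17.819px
Step 6: 16.7 × 1.067⁶ = 24.644px
Difference: 24.644 − 17.819 = 6.825px

6.8px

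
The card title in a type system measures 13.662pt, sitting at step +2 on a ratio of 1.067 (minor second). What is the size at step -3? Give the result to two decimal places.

9.88pt

The gap is -3 − (2) = -5 steps, so the factor is 1.067^-5.
13.662 ÷ 1.067⁵ = 13.662 ÷ 1.38300 ≈ 9.879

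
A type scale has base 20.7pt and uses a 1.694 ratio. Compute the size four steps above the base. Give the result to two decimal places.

Every step multiplies by the scale ratio.
20.7 × 1.694⁴ = 20.7 × 8.23481 ≈ 170.46

170.46pt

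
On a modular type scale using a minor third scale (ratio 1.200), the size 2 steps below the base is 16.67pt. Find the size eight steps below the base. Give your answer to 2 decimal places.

16.67 ÷ 1.200⁶ = 16.67 ÷ 2.98598 ≈ 5.583

5.58pt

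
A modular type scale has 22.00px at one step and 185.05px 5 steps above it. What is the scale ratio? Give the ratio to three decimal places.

The ratio satisfies 22.00 × r⁵ = 185.05, so r = (185.05 / 22.00)^(1/5).
r = 8.4114^(1/5) ≈ 1.5310

1.531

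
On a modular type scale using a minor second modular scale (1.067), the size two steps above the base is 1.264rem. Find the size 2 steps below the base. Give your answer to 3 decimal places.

1.264 ÷ 1.067⁴ = 1.264 ÷ 1.29616 ≈ 0.975

0.975rem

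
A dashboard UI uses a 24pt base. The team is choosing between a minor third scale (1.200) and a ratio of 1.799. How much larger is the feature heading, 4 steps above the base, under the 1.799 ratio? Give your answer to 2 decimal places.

201.62pt

Minor third: 24.0 × 1.200⁴ = 49.7664pt
At 1.799: 24.0 × 1.799⁴ = 251.3830pt
Difference: 251.3830 − 49.7664 = 201.6166pt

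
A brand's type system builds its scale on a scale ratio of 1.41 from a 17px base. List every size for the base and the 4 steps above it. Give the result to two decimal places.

17.00px, 23.97px, 33.80px, 47.65px, 67.19px

Step 0: 17px
Step 1: 17.0 × 1.41 = 23.97
Step 2: 17.0 × 1.41² = 33.80
Step 3: 17.0 × 1.41³ = 47.65
Step 4: 17.0 × 1.41⁴ = 67.19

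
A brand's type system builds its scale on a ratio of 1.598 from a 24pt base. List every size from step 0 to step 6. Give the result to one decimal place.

24.0pt, 38.4pt, 61.3pt, 97.9pt, 156.5pt, 250.1pt, 399.6pt

Step 0: 24pt
Step 1: 24.0 × 1.598 = 38.4
Step 2: 24.0 × 1.598² = 61.3
Step 3: 24.0 × 1.598³ = 97.9
Step 4: 24.0 × 1.598⁴ = 156.5
Step 5: 24.0 × 1.598⁵ = 250.1
Step 6: 24.0 × 1.598⁶ = 399.6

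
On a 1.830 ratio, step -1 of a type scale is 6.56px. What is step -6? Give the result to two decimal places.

6.56 ÷ 1.830⁵ = 6.56 ÷ 20.52369 ≈ 0.320

0.32px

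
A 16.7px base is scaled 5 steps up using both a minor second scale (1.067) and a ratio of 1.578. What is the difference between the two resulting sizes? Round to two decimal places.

Minor second: 16.7 × 1.067⁵ = 23.0961px
At 1.578: 16.7 × 1.578⁵ = 163.3998px
Difference: 163.3998 − 23.0961 = 140.3037px

140.30px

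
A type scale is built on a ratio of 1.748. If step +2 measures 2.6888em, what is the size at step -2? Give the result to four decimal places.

0.2880em

The gap is -2 − (2) = -4 steps, so the factor is 1.748^-4.
2.6888 ÷ 1.748⁴ = 2.6888 ÷ 9.33610 ≈ 0.2880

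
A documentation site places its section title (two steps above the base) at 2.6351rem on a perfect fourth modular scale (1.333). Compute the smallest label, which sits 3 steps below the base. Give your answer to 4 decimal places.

2.6351 ÷ 1.333⁵ = 2.6351 ÷ 4.20873 ≈ 0.6261

0.6261rem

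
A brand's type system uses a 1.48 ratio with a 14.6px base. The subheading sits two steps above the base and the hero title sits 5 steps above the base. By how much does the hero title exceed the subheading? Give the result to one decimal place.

Step 2: 14.6 × 1.48² = 31.980px
Step 5: 14.6 × 1.48⁵ = 103.672px
Difference: 103.672 − 31.980 = 71.692px

71.7px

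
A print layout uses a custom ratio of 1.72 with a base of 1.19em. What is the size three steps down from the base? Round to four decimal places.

1.19 ÷ 1.72³ = 1.19 ÷ 5.08845 ≈ 0.2339

0.2339em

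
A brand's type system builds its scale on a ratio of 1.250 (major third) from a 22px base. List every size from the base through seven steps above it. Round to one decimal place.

22.0px, 27.5px, 34.4px, 43.0px, 53.7px, 67.1px, 83.9px, 104.9px

Step 0: 22px
Step 1: 22.0 × 1.250 = 27.5
Step 2: 22.0 × 1.250² = 34.4
Step 3: 22.0 × 1.250³ = 43.0
Step 4: 22.0 × 1.250⁴ = 53.7
Step 5: 22.0 × 1.250⁵ = 67.1
Step 6: 22.0 × 1.250⁶ = 83.9
Step 7: 22.0 × 1.250⁷ = 104.9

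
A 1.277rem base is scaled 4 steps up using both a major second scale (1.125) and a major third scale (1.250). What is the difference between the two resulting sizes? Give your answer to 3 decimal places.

1.072rem

Major second: 1.277 × 1.125⁴ = 2.04551rem
Major third: 1.277 × 1.250⁴ = 3.11768rem
Difference: 3.11768 − 2.04551 = 1.07217rem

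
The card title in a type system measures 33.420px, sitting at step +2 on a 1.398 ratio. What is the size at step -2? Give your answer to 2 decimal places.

33.420 ÷ 1.398⁴ = 33.420 ÷ 3.81969 ≈ 8.749

8.75px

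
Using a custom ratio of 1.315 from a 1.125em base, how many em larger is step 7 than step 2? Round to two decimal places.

Step 2: 1.125 × 1.315² = 1.9454em
Step 7: 1.125 × 1.315⁷ = 7.6495em
Difference: 7.6495 − 1.9454 = 5.7041em

5.70em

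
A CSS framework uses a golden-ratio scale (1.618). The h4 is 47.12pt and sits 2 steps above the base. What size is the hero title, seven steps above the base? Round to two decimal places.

47.12 × 1.618⁵ = 47.12 × 11.08901 ≈ 522.514

522.51pt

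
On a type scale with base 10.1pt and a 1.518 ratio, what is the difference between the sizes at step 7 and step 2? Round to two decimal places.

Step 2: 10.1 × 1.518² = 23.2737pt
Step 7: 10.1 × 1.518⁷ = 187.5961pt
Difference: 187.5961 − 23.2737 = 164.3224pt

164.32pt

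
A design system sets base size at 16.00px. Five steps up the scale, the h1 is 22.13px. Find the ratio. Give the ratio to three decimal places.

The ratio satisfies 16.00 × r⁵ = 22.13, so r = (22.13 / 16.00)^(1/5).
r = 1.3831^(1/5) ≈ 1.0670

1.067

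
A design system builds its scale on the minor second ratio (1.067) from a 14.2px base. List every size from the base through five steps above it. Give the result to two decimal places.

Step 0: 14.2px
Step 1: 14.2 × 1.067 = 15.15
Step 2: 14.2 × 1.067² = 16.17
Step 3: 14.2 × 1.067³ = 17.25
Step 4: 14.2 × 1.067⁴ = 18.41
Step 5: 14.2 × 1.067⁵ = 19.64

14.20px, 15.15px, 16.17px, 17.25px, 18.41px, 19.64px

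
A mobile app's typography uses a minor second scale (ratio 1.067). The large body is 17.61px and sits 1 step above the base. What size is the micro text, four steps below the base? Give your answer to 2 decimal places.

The gap is -4 − (1) = -5 steps, so the factor is 1.067^-5.
17.61 ÷ 1.067⁵ = 17.61 ÷ 1.38300 ≈ 12.733

12.73px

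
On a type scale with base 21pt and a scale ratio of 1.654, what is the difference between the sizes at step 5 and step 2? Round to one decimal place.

202.5pt

Step 2: 21.0 × 1.654² = 57.450pt
Step 5: 21.0 × 1.654⁵ = 259.954pt
Difference: 259.954 − 57.450 = 202.504pt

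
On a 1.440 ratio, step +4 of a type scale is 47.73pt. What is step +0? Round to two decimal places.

The gap is 0 − (4) = -4 steps, so the factor is 1.440^-4.
47.73 ÷ 1.440⁴ = 47.73 ÷ 4.29982 ≈ 11.100

11.10pt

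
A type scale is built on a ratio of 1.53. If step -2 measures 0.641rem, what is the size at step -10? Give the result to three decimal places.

0.021rem

0.641 ÷ 1.53⁸ = 0.641 ÷ 30.02835 ≈ 0.021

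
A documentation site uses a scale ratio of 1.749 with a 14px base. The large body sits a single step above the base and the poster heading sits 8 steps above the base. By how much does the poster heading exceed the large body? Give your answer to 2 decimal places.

Step 1: 14.0 × 1.749 = 24.4860px
Step 8: 14.0 × 1.749⁸ = 1225.8759px
Difference: 1225.8759 − 24.4860 = 1201.3899px

1201.39px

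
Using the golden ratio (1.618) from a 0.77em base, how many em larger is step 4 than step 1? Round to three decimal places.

4.031em

Step 1: 0.77 × 1.618 = 1.24586em
Step 4: 0.77 × 1.618⁴ = 5.27722em
Difference: 5.27722 − 1.24586 = 4.03136em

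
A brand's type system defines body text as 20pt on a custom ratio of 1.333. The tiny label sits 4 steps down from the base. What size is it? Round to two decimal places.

Each step on a modular scale multiplies by the ratio, so the size n steps from the base is base × ratioⁿ.
20.0 ÷ 1.333⁴ = 20.0 ÷ 3.15733 ≈ 6.33

6.33pt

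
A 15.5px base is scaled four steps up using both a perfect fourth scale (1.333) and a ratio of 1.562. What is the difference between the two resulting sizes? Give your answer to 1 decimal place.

Perfect fourth: 15.5 × 1.333⁴ = 48.939px
At 1.562: 15.5 × 1.562⁴ = 92.269px
Difference: 92.269 − 48.939 = 43.330px

43.3px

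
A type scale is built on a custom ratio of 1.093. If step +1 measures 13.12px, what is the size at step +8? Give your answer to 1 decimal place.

24.4px

The gap is 8 − (1) = 7 steps, so the factor is 1.093^7.
13.12 × 1.093⁷ = 13.12 × 1.86355 ≈ 24.450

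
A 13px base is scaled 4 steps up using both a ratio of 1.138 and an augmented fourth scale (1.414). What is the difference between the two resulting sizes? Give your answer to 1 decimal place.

At 1.138: 13.0 × 1.138⁴ = 21.803px
Augmented fourth: 13.0 × 1.414⁴ = 51.969px
Difference: 51.969 − 21.803 = 30.166px

30.2px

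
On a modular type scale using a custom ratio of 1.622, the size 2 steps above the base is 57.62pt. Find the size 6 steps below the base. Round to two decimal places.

57.62 ÷ 1.622⁸ = 57.62 ÷ 47.90786 ≈ 1.203

1.20pt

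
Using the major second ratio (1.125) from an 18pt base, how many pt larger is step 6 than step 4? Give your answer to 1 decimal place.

Step 4: 18.0 × 1.125⁴ = 28.833pt
Step 6: 18.0 × 1.125⁶ = 36.491pt
Difference: 36.491 − 28.833 = 7.658pt

7.7pt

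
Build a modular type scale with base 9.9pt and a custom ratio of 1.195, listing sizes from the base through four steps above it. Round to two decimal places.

Step 0: 9.9pt
Step 1: 9.9 × 1.195 = 11.83
Step 2: 9.9 × 1.195² = 14.14
Step 3: 9.9 × 1.195³ = 16.89
Step 4: 9.9 × 1.195⁴ = 20.19

9.90pt, 11.83pt, 14.14pt, 16.89pt, 20.19pt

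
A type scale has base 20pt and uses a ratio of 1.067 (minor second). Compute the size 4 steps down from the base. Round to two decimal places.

20.0 ÷ 1.067⁴ = 20.0 ÷ 1.29616 ≈ 15.43

15.43pt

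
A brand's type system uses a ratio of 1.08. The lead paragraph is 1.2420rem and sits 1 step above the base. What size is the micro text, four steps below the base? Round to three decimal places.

Moving from step +1 to step -4 is 5 steps down, so divide by r⁵.
1.2420 ÷ 1.08⁵ = 1.2420 ÷ 1.46933 ≈ 0.845

0.845rem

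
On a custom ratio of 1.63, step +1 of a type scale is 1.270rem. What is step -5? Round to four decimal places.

0.0677rem

1.270 ÷ 1.63⁶ = 1.270 ÷ 18.75537 ≈ 0.0677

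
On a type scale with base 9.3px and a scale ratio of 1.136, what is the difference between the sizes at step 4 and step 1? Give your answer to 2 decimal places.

4.92px

Step 1: 9.3 × 1.136 = 10.5648px
Step 4: 9.3 × 1.136⁴ = 15.4880px
Difference: 15.4880 − 10.5648 = 4.9232px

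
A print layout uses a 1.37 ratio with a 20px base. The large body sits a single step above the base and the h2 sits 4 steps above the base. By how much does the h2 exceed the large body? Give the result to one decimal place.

Step 1: 20.0 × 1.37 = 27.400px
Step 4: 20.0 × 1.37⁴ = 70.455px
Difference: 70.455 − 27.400 = 43.055px

43.1px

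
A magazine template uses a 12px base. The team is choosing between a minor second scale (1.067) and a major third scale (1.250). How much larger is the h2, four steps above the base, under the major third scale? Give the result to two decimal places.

Minor second: 12.0 × 1.067⁴ = 15.5539px
Major third: 12.0 × 1.250⁴ = 29.2969px
Difference: 29.2969 − 15.5539 = 13.7430px

13.74px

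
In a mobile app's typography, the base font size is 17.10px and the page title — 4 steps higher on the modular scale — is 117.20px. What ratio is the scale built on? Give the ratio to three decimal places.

The ratio satisfies 17.10 × r⁴ = 117.20, so r = (117.20 / 17.10)^(1/4).
r = 6.8538^(1/4) ≈ 1.6180

1.618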